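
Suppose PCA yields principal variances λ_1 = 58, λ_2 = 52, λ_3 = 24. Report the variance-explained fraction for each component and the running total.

Step 1 — total variance = trace(Sigma) = Σ λ_i = 58 + 52 + 24 = 134.

Step 2 — fraction explained by component i = λ_i / Σ λ:
  PC1: 58/134 = 0.4328
  PC2: 52/134 = 0.3881
  PC3: 24/134 = 0.1791

Step 3 — cumulative fraction after k components = (λ_1 + ... + λ_k) / Σ λ:
  k = 1: 58/134 = 0.4328
  k = 2: (58 + 52)/134 = 110/134 = 0.8209
  k = 3: (58 + 52 + 24)/134 = 134/134 = 1

Summary (fraction, with percent):

explained: PC1 0.4328 (43.28%), PC2 0.3881 (38.81%), PC3 0.1791 (17.91%);  cumulative: 0.4328, 0.8209, 1


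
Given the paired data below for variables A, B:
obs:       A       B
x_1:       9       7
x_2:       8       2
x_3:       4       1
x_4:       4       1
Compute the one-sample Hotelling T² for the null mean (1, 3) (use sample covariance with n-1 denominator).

Step 1 — sample mean vector:
  mean(A) = (9 + 8 + 4 + 4) / 4 = 25/4 = 6.25
  mean(B) = (7 + 2 + 1 + 1) / 4 = 11/4 = 2.75
  x̄ = (6.25, 2.75),  deviation x̄ - mu_0 = (6.25, 2.75) - (1, 3) = (5.25, -0.25).

Step 2 — sample covariance matrix, S[i,j] = (1/(n-1)) · Σ_k (x_{k,i} - mean_i) · (x_{k,j} - mean_j), divisor n-1 = 3:
  S[A,A] = ((2.75)·(2.75) + (1.75)·(1.75) + (-2.25)·(-2.25) + (-2.25)·(-2.25)) / 3 = 20.75/3 = 6.9167
  S[A,B] = ((2.75)·(4.25) + (1.75)·(-0.75) + (-2.25)·(-1.75) + (-2.25)·(-1.75)) / 3 = 18.25/3 = 6.0833
  S[B,B] = ((4.25)·(4.25) + (-0.75)·(-0.75) + (-1.75)·(-1.75) + (-1.75)·(-1.75)) / 3 = 24.75/3 = 8.25
  S = [[6.9167, 6.0833],
 [6.0833, 8.25]].

Step 3 — invert S. det(S) = 6.9167·8.25 - (6.0833)² = 20.0556.
  S^{-1} = (1/det) · [[d, -b], [-b, a]] = [[0.4114, -0.3033],
 [-0.3033, 0.3449]].

Step 4 — quadratic form (x̄ - mu_0)^T · S^{-1} · (x̄ - mu_0):
  S^{-1} · (x̄ - mu_0) = (2.2355, -1.6787),
  (x̄ - mu_0)^T · [...] = (5.25)·(2.2355) + (-0.25)·(-1.6787) = 12.1558.

Step 5 — scale by n: T² = 4 · 12.1558 = 48.6233.

T² ≈ 48.6233


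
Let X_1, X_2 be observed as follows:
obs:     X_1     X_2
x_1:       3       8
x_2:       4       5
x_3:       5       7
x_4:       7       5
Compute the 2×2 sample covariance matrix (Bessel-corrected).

Step 1 — column means:
  mean(X_1) = (3 + 4 + 5 + 7) / 4 = 19/4 = 4.75
  mean(X_2) = (8 + 5 + 7 + 5) / 4 = 25/4 = 6.25

Step 2 — sample covariance S[i,j] = (1/(n-1)) · Σ_k (x_{k,i} - mean_i) · (x_{k,j} - mean_j), with n-1 = 3.
  S[X_1,X_1] = ((-1.75)·(-1.75) + (-0.75)·(-0.75) + (0.25)·(0.25) + (2.25)·(2.25)) / 3 = 8.75/3 = 2.9167
  S[X_1,X_2] = ((-1.75)·(1.75) + (-0.75)·(-1.25) + (0.25)·(0.75) + (2.25)·(-1.25)) / 3 = -4.75/3 = -1.5833
  S[X_2,X_2] = ((1.75)·(1.75) + (-1.25)·(-1.25) + (0.75)·(0.75) + (-1.25)·(-1.25)) / 3 = 6.75/3 = 2.25

S is symmetric (S[j,i] = S[i,j]). Assembling:

S = [[2.9167, -1.5833],
 [-1.5833, 2.25]]


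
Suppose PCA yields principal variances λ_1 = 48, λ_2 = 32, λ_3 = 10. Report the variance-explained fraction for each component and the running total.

Step 1 — total variance = trace(Sigma) = Σ λ_i = 48 + 32 + 10 = 90.

Step 2 — fraction explained by component i = λ_i / Σ λ:
  PC1: 48/90 = 0.5333
  PC2: 32/90 = 0.3556
  PC3: 10/90 = 0.1111

Step 3 — cumulative fraction after k components = (λ_1 + ... + λ_k) / Σ λ:
  k = 1: 48/90 = 0.5333
  k = 2: (48 + 32)/90 = 80/90 = 0.8889
  k = 3: (48 + 32 + 10)/90 = 90/90 = 1

Summary (fraction, with percent):

explained: PC1 0.5333 (53.33%), PC2 0.3556 (35.56%), PC3 0.1111 (11.11%);  cumulative: 0.5333, 0.8889, 1


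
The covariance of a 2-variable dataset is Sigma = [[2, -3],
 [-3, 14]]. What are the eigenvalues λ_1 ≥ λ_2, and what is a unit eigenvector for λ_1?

Step 1 — characteristic polynomial of 2×2 Sigma:
  det(Sigma - λI) = λ² - trace · λ + det = 0.
  trace = 2 + 14 = 16, det = 2·14 - (-3)² = 19.
Step 2 — discriminant:
  Δ = trace² - 4·det = 256 - 76 = 180.
Step 3 — eigenvalues:
  λ = (trace ± √Δ)/2 = (16 ± 13.4164)/2,
  λ_1 = 14.7082,  λ_2 = 1.2918.

Step 4 — unit eigenvector for λ_1: solve (Sigma - λ_1 I)v = 0. First row:
  (2 - 14.7082)·v_x + (-3)·v_y = 0, i.e. (-12.7082)·v_x + (-3)·v_y = 0,
  so v ∝ (b, λ_1 - a) = (-3, 12.7082); multiply by -1 so the first entry is positive: u = (3, -12.7082).
  ||u|| = √((3)² + (-12.7082)²) = √(170.4984) ≈ 13.0575,
  v_1 = u/||u|| ≈ (0.2298, -0.9732) (||v_1|| = 1).

λ_1 = 14.7082,  λ_2 = 1.2918;  v_1 ≈ (0.2298, -0.9732)


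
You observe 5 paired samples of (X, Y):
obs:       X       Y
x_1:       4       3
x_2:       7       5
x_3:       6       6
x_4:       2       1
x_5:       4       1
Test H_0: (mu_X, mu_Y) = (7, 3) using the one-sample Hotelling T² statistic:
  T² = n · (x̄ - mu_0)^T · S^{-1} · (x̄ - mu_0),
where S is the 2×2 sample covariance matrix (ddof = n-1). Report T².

Step 1 — sample mean vector:
  mean(X) = (4 + 7 + 6 + 2 + 4) / 5 = 23/5 = 4.6
  mean(Y) = (3 + 5 + 6 + 1 + 1) / 5 = 16/5 = 3.2
  x̄ = (4.6, 3.2),  deviation x̄ - mu_0 = (4.6, 3.2) - (7, 3) = (-2.4, 0.2).

Step 2 — sample covariance matrix, S[i,j] = (1/(n-1)) · Σ_k (x_{k,i} - mean_i) · (x_{k,j} - mean_j), divisor n-1 = 4:
  S[X,X] = ((-0.6)·(-0.6) + (2.4)·(2.4) + (1.4)·(1.4) + (-2.6)·(-2.6) + (-0.6)·(-0.6)) / 4 = 15.2/4 = 3.8
  S[X,Y] = ((-0.6)·(-0.2) + (2.4)·(1.8) + (1.4)·(2.8) + (-2.6)·(-2.2) + (-0.6)·(-2.2)) / 4 = 15.4/4 = 3.85
  S[Y,Y] = ((-0.2)·(-0.2) + (1.8)·(1.8) + (2.8)·(2.8) + (-2.2)·(-2.2) + (-2.2)·(-2.2)) / 4 = 20.8/4 = 5.2
  S = [[3.8, 3.85],
 [3.85, 5.2]].

Step 3 — invert S. det(S) = 3.8·5.2 - (3.85)² = 4.9375.
  S^{-1} = (1/det) · [[d, -b], [-b, a]] = [[1.0532, -0.7797],
 [-0.7797, 0.7696]].

Step 4 — quadratic form (x̄ - mu_0)^T · S^{-1} · (x̄ - mu_0):
  S^{-1} · (x̄ - mu_0) = (-2.6835, 2.0253),
  (x̄ - mu_0)^T · [...] = (-2.4)·(-2.6835) + (0.2)·(2.0253) = 6.8456.

Step 5 — scale by n: T² = 5 · 6.8456 = 34.2278.

T² ≈ 34.2278


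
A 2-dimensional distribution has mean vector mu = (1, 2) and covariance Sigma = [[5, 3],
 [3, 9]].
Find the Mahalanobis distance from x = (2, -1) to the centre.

Step 1 — centre the observation: (x - mu) = (1, -3).

Step 2 — invert Sigma. det(Sigma) = 5·9 - (3)² = 36.
  Sigma^{-1} = (1/det) · [[d, -b], [-b, a]] = [[0.25, -0.0833],
 [-0.0833, 0.1389]].

Step 3 — form the quadratic (x - mu)^T · Sigma^{-1} · (x - mu):
  Sigma^{-1} · (x - mu) = (0.5, -0.5).
  (x - mu)^T · [Sigma^{-1} · (x - mu)] = (1)·(0.5) + (-3)·(-0.5) = 2.

Step 4 — take square root: d = √(2) ≈ 1.4142.

d(x, mu) = √(2) ≈ 1.4142


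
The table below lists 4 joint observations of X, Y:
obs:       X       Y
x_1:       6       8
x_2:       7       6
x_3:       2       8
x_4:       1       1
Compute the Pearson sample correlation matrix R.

Step 1 — column means:
  mean(X) = (6 + 7 + 2 + 1) / 4 = 16/4 = 4
  mean(Y) = (8 + 6 + 8 + 1) / 4 = 23/4 = 5.75

Step 2 — sample variances and covariances s[i,j] = (1/(n-1)) · Σ_k (x_{k,i} - mean_i) · (x_{k,j} - mean_j), with n-1 = 3:
  s[X,X] = ((2)·(2) + (3)·(3) + (-2)·(-2) + (-3)·(-3)) / 3 = 26/3 = 8.6667
  s[X,Y] = ((2)·(2.25) + (3)·(0.25) + (-2)·(2.25) + (-3)·(-4.75)) / 3 = 15/3 = 5
  s[Y,Y] = ((2.25)·(2.25) + (0.25)·(0.25) + (2.25)·(2.25) + (-4.75)·(-4.75)) / 3 = 32.75/3 = 10.9167
  Sample standard deviations s_i = √(s[i,i]):
  s(X) = √(8.6667) = 2.9439
  s(Y) = √(10.9167) = 3.304

Step 3 — r_{ij} = s_{ij} / (s_i · s_j):
  r[X,X] = 1 (diagonal).
  r[X,Y] = 5 / (2.9439 · 3.304) = 5 / 9.7268 = 0.514
  r[Y,Y] = 1 (diagonal).

R is symmetric with unit diagonal. Assembling:

R = [[1, 0.514],
 [0.514, 1]]


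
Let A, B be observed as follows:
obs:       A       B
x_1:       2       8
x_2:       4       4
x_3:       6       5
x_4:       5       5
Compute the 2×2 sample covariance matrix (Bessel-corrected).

Step 1 — column means:
  mean(A) = (2 + 4 + 6 + 5) / 4 = 17/4 = 4.25
  mean(B) = (8 + 4 + 5 + 5) / 4 = 22/4 = 5.5

Step 2 — sample covariance S[i,j] = (1/(n-1)) · Σ_k (x_{k,i} - mean_i) · (x_{k,j} - mean_j), with n-1 = 3.
  S[A,A] = ((-2.25)·(-2.25) + (-0.25)·(-0.25) + (1.75)·(1.75) + (0.75)·(0.75)) / 3 = 8.75/3 = 2.9167
  S[A,B] = ((-2.25)·(2.5) + (-0.25)·(-1.5) + (1.75)·(-0.5) + (0.75)·(-0.5)) / 3 = -6.5/3 = -2.1667
  S[B,B] = ((2.5)·(2.5) + (-1.5)·(-1.5) + (-0.5)·(-0.5) + (-0.5)·(-0.5)) / 3 = 9/3 = 3

S is symmetric (S[j,i] = S[i,j]). Assembling:

S = [[2.9167, -2.1667],
 [-2.1667, 3]]


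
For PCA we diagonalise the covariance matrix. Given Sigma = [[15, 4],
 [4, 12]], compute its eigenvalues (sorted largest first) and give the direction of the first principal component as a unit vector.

Step 1 — characteristic polynomial of 2×2 Sigma:
  det(Sigma - λI) = λ² - trace · λ + det = 0.
  trace = 15 + 12 = 27, det = 15·12 - (4)² = 164.
Step 2 — discriminant:
  Δ = trace² - 4·det = 729 - 656 = 73.
Step 3 — eigenvalues:
  λ = (trace ± √Δ)/2 = (27 ± 8.544)/2,
  λ_1 = 17.772,  λ_2 = 9.228.

Step 4 — unit eigenvector for λ_1: solve (Sigma - λ_1 I)v = 0. First row:
  (15 - 17.772)·v_x + (4)·v_y = 0, i.e. (-2.772)·v_x + (4)·v_y = 0,
  so v ∝ (b, λ_1 - a) = (4, 2.772) = u.
  ||u|| = √((4)² + (2.772)²) = √(23.684) ≈ 4.8666,
  v_1 = u/||u|| ≈ (0.8219, 0.5696) (||v_1|| = 1).

λ_1 = 17.772,  λ_2 = 9.228;  v_1 ≈ (0.8219, 0.5696)


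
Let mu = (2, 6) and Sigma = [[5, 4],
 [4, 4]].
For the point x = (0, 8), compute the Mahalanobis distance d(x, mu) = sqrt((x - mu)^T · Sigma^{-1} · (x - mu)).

Step 1 — centre the observation: (x - mu) = (-2, 2).

Step 2 — invert Sigma. det(Sigma) = 5·4 - (4)² = 4.
  Sigma^{-1} = (1/det) · [[d, -b], [-b, a]] = [[1, -1],
 [-1, 1.25]].

Step 3 — form the quadratic (x - mu)^T · Sigma^{-1} · (x - mu):
  Sigma^{-1} · (x - mu) = (-4, 4.5).
  (x - mu)^T · [Sigma^{-1} · (x - mu)] = (-2)·(-4) + (2)·(4.5) = 17.

Step 4 — take square root: d = √(17) ≈ 4.1231.

d(x, mu) = √(17) ≈ 4.1231


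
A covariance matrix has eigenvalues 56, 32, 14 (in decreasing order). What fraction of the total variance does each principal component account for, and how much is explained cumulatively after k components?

Step 1 — total variance = trace(Sigma) = Σ λ_i = 56 + 32 + 14 = 102.

Step 2 — fraction explained by component i = λ_i / Σ λ:
  PC1: 56/102 = 0.549
  PC2: 32/102 = 0.3137
  PC3: 14/102 = 0.1373

Step 3 — cumulative fraction after k components = (λ_1 + ... + λ_k) / Σ λ:
  k = 1: 56/102 = 0.549
  k = 2: (56 + 32)/102 = 88/102 = 0.8627
  k = 3: (56 + 32 + 14)/102 = 102/102 = 1

Summary (fraction, with percent):

explained: PC1 0.549 (54.9%), PC2 0.3137 (31.37%), PC3 0.1373 (13.73%);  cumulative: 0.549, 0.8627, 1


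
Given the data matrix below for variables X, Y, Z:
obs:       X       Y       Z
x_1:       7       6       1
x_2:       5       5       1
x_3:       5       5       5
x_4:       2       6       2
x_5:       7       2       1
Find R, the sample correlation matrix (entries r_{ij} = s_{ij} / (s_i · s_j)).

Step 1 — column means:
  mean(X) = (7 + 5 + 5 + 2 + 7) / 5 = 26/5 = 5.2
  mean(Y) = (6 + 5 + 5 + 6 + 2) / 5 = 24/5 = 4.8
  mean(Z) = (1 + 1 + 5 + 2 + 1) / 5 = 10/5 = 2

Step 2 — sample variances and covariances s[i,j] = (1/(n-1)) · Σ_k (x_{k,i} - mean_i) · (x_{k,j} - mean_j), with n-1 = 4:
  s[X,X] = ((1.8)·(1.8) + (-0.2)·(-0.2) + (-0.2)·(-0.2) + (-3.2)·(-3.2) + (1.8)·(1.8)) / 4 = 16.8/4 = 4.2
  s[X,Y] = ((1.8)·(1.2) + (-0.2)·(0.2) + (-0.2)·(0.2) + (-3.2)·(1.2) + (1.8)·(-2.8)) / 4 = -6.8/4 = -1.7
  s[X,Z] = ((1.8)·(-1) + (-0.2)·(-1) + (-0.2)·(3) + (-3.2)·(0) + (1.8)·(-1)) / 4 = -4/4 = -1
  s[Y,Y] = ((1.2)·(1.2) + (0.2)·(0.2) + (0.2)·(0.2) + (1.2)·(1.2) + (-2.8)·(-2.8)) / 4 = 10.8/4 = 2.7
  s[Y,Z] = ((1.2)·(-1) + (0.2)·(-1) + (0.2)·(3) + (1.2)·(0) + (-2.8)·(-1)) / 4 = 2/4 = 0.5
  s[Z,Z] = ((-1)·(-1) + (-1)·(-1) + (3)·(3) + (0)·(0) + (-1)·(-1)) / 4 = 12/4 = 3
  Sample standard deviations s_i = √(s[i,i]):
  s(X) = √(4.2) = 2.0494
  s(Y) = √(2.7) = 1.6432
  s(Z) = √(3) = 1.7321

Step 3 — r_{ij} = s_{ij} / (s_i · s_j):
  r[X,X] = 1 (diagonal).
  r[X,Y] = -1.7 / (2.0494 · 1.6432) = -1.7 / 3.3675 = -0.5048
  r[X,Z] = -1 / (2.0494 · 1.7321) = -1 / 3.5496 = -0.2817
  r[Y,Y] = 1 (diagonal).
  r[Y,Z] = 0.5 / (1.6432 · 1.7321) = 0.5 / 2.846 = 0.1757
  r[Z,Z] = 1 (diagonal).

R is symmetric with unit diagonal. Assembling:

R = [[1, -0.5048, -0.2817],
 [-0.5048, 1, 0.1757],
 [-0.2817, 0.1757, 1]]


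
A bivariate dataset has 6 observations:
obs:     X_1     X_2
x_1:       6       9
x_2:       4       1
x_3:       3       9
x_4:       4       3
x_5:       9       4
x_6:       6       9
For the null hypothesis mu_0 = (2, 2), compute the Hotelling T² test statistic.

Step 1 — sample mean vector:
  mean(X_1) = (6 + 4 + 3 + 4 + 9 + 6) / 6 = 32/6 = 5.3333
  mean(X_2) = (9 + 1 + 9 + 3 + 4 + 9) / 6 = 35/6 = 5.8333
  x̄ = (5.3333, 5.8333),  deviation x̄ - mu_0 = (5.3333, 5.8333) - (2, 2) = (3.3333, 3.8333).

Step 2 — sample covariance matrix, S[i,j] = (1/(n-1)) · Σ_k (x_{k,i} - mean_i) · (x_{k,j} - mean_j), divisor n-1 = 5:
  S[X_1,X_1] = ((0.6667)·(0.6667) + (-1.3333)·(-1.3333) + (-2.3333)·(-2.3333) + (-1.3333)·(-1.3333) + (3.6667)·(3.6667) + (0.6667)·(0.6667)) / 5 = 23.3333/5 = 4.6667
  S[X_1,X_2] = ((0.6667)·(3.1667) + (-1.3333)·(-4.8333) + (-2.3333)·(3.1667) + (-1.3333)·(-2.8333) + (3.6667)·(-1.8333) + (0.6667)·(3.1667)) / 5 = 0.3333/5 = 0.0667
  S[X_2,X_2] = ((3.1667)·(3.1667) + (-4.8333)·(-4.8333) + (3.1667)·(3.1667) + (-2.8333)·(-2.8333) + (-1.8333)·(-1.8333) + (3.1667)·(3.1667)) / 5 = 64.8333/5 = 12.9667
  S = [[4.6667, 0.0667],
 [0.0667, 12.9667]].

Step 3 — invert S. det(S) = 4.6667·12.9667 - (0.0667)² = 60.5067.
  S^{-1} = (1/det) · [[d, -b], [-b, a]] = [[0.2143, -0.0011],
 [-0.0011, 0.0771]].

Step 4 — quadratic form (x̄ - mu_0)^T · S^{-1} · (x̄ - mu_0):
  S^{-1} · (x̄ - mu_0) = (0.7101, 0.292),
  (x̄ - mu_0)^T · [...] = (3.3333)·(0.7101) + (3.8333)·(0.292) = 3.4863.

Step 5 — scale by n: T² = 6 · 3.4863 = 20.9178.

T² ≈ 20.9178


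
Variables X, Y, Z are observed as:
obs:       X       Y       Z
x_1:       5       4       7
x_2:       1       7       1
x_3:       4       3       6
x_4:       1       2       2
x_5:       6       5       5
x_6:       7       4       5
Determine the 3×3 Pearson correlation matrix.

Step 1 — column means:
  mean(X) = (5 + 1 + 4 + 1 + 6 + 7) / 6 = 24/6 = 4
  mean(Y) = (4 + 7 + 3 + 2 + 5 + 4) / 6 = 25/6 = 4.1667
  mean(Z) = (7 + 1 + 6 + 2 + 5 + 5) / 6 = 26/6 = 4.3333

Step 2 — sample variances and covariances s[i,j] = (1/(n-1)) · Σ_k (x_{k,i} - mean_i) · (x_{k,j} - mean_j), with n-1 = 5:
  s[X,X] = ((1)·(1) + (-3)·(-3) + (0)·(0) + (-3)·(-3) + (2)·(2) + (3)·(3)) / 5 = 32/5 = 6.4
  s[X,Y] = ((1)·(-0.1667) + (-3)·(2.8333) + (0)·(-1.1667) + (-3)·(-2.1667) + (2)·(0.8333) + (3)·(-0.1667)) / 5 = -1/5 = -0.2
  s[X,Z] = ((1)·(2.6667) + (-3)·(-3.3333) + (0)·(1.6667) + (-3)·(-2.3333) + (2)·(0.6667) + (3)·(0.6667)) / 5 = 23/5 = 4.6
  s[Y,Y] = ((-0.1667)·(-0.1667) + (2.8333)·(2.8333) + (-1.1667)·(-1.1667) + (-2.1667)·(-2.1667) + (0.8333)·(0.8333) + (-0.1667)·(-0.1667)) / 5 = 14.8333/5 = 2.9667
  s[Y,Z] = ((-0.1667)·(2.6667) + (2.8333)·(-3.3333) + (-1.1667)·(1.6667) + (-2.1667)·(-2.3333) + (0.8333)·(0.6667) + (-0.1667)·(0.6667)) / 5 = -6.3333/5 = -1.2667
  s[Z,Z] = ((2.6667)·(2.6667) + (-3.3333)·(-3.3333) + (1.6667)·(1.6667) + (-2.3333)·(-2.3333) + (0.6667)·(0.6667) + (0.6667)·(0.6667)) / 5 = 27.3333/5 = 5.4667
  Sample standard deviations s_i = √(s[i,i]):
  s(X) = √(6.4) = 2.5298
  s(Y) = √(2.9667) = 1.7224
  s(Z) = √(5.4667) = 2.3381

Step 3 — r_{ij} = s_{ij} / (s_i · s_j):
  r[X,X] = 1 (diagonal).
  r[X,Y] = -0.2 / (2.5298 · 1.7224) = -0.2 / 4.3574 = -0.0459
  r[X,Z] = 4.6 / (2.5298 · 2.3381) = 4.6 / 5.915 = 0.7777
  r[Y,Y] = 1 (diagonal).
  r[Y,Z] = -1.2667 / (1.7224 · 2.3381) = -1.2667 / 4.0271 = -0.3145
  r[Z,Z] = 1 (diagonal).

R is symmetric with unit diagonal. Assembling:

R = [[1, -0.0459, 0.7777],
 [-0.0459, 1, -0.3145],
 [0.7777, -0.3145, 1]]


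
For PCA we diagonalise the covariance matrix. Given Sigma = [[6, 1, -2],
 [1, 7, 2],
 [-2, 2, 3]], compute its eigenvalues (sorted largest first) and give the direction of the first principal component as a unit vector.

Step 1 — characteristic polynomial p(λ) = det(λI - Sigma) = λ³ - tr·λ² + c_1·λ - det, where tr = trace, c_1 = sum of the principal 2×2 minors, det = det(Sigma):
  tr = 6 + 7 + 3 = 16,
  c_1 = (6·7 - (1)²) + (6·3 - (-2)²) + (7·3 - (2)²) = 41 + 14 + 17 = 72,
  det = 6·(7·3 - (2)²) - (1)·((1)·3 - (2)·(-2)) + (-2)·((1)·(2) - 7·(-2)) = 6·(17) - (1)·(7) + (-2)·(16) = 63.
  So p(λ) = λ³ - 16λ² + 72λ - 63.
Step 2 — look for an integer root (rational root theorem: any rational root is an integer divisor of 63). Testing λ = 7:
  p(7) = 343 - 784 + 504 - 63 = 0  ✓
  Dividing out (λ - 7): p(λ) = (λ - 7)(λ² - 9λ + 9).
Step 3 — remaining eigenvalues from the quadratic λ² - 9λ + 9 = 0:
  Δ = 9² - 4·9 = 81 - 36 = 45,  λ = (9 ± √45)/2 = (9 ± 6.7082)/2 ≈ 7.8541 or 1.1459.
  Sorted: λ_1 = 7.8541,  λ_2 = 7,  λ_3 = 1.1459  (check: sum = 16 = tr ✓).

Step 4 — unit eigenvector for λ_1 ≈ 7.8541: v spans the null space of (Sigma - λ_1 I), whose rows are
  r_1 = (-1.8541, 1, -2),  r_2 = (1, -0.8541, 2),  r_3 = (-2, 2, -4.8541).
  v is orthogonal to every row, so take v ∝ r_1 × r_2 = ((1)·(2) - (-2)·(-0.8541), (-2)·(1) - (-1.8541)·(2), (-1.8541)·(-0.8541) - (1)·(1)) ≈ (0.2918, 1.7082, 0.5836).
  Let u = (0.2918, 1.7082, 0.5836).
  ||u|| = √((0.2918)² + (1.7082)² + (0.5836)²) = √(3.3437) ≈ 1.8286,  v_1 = u/||u|| ≈ (0.1596, 0.9342, 0.3192) (||v_1|| = 1).

λ_1 = 7.8541,  λ_2 = 7,  λ_3 = 1.1459;  v_1 ≈ (0.1596, 0.9342, 0.3192)


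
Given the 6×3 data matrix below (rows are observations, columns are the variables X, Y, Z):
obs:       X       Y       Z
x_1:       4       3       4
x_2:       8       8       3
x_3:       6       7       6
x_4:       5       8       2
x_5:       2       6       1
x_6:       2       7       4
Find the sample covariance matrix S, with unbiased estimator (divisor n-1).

Step 1 — column means:
  mean(X) = (4 + 8 + 6 + 5 + 2 + 2) / 6 = 27/6 = 4.5
  mean(Y) = (3 + 8 + 7 + 8 + 6 + 7) / 6 = 39/6 = 6.5
  mean(Z) = (4 + 3 + 6 + 2 + 1 + 4) / 6 = 20/6 = 3.3333

Step 2 — sample covariance S[i,j] = (1/(n-1)) · Σ_k (x_{k,i} - mean_i) · (x_{k,j} - mean_j), with n-1 = 5.
  S[X,X] = ((-0.5)·(-0.5) + (3.5)·(3.5) + (1.5)·(1.5) + (0.5)·(0.5) + (-2.5)·(-2.5) + (-2.5)·(-2.5)) / 5 = 27.5/5 = 5.5
  S[X,Y] = ((-0.5)·(-3.5) + (3.5)·(1.5) + (1.5)·(0.5) + (0.5)·(1.5) + (-2.5)·(-0.5) + (-2.5)·(0.5)) / 5 = 8.5/5 = 1.7
  S[X,Z] = ((-0.5)·(0.6667) + (3.5)·(-0.3333) + (1.5)·(2.6667) + (0.5)·(-1.3333) + (-2.5)·(-2.3333) + (-2.5)·(0.6667)) / 5 = 6/5 = 1.2
  S[Y,Y] = ((-3.5)·(-3.5) + (1.5)·(1.5) + (0.5)·(0.5) + (1.5)·(1.5) + (-0.5)·(-0.5) + (0.5)·(0.5)) / 5 = 17.5/5 = 3.5
  S[Y,Z] = ((-3.5)·(0.6667) + (1.5)·(-0.3333) + (0.5)·(2.6667) + (1.5)·(-1.3333) + (-0.5)·(-2.3333) + (0.5)·(0.6667)) / 5 = -2/5 = -0.4
  S[Z,Z] = ((0.6667)·(0.6667) + (-0.3333)·(-0.3333) + (2.6667)·(2.6667) + (-1.3333)·(-1.3333) + (-2.3333)·(-2.3333) + (0.6667)·(0.6667)) / 5 = 15.3333/5 = 3.0667

S is symmetric (S[j,i] = S[i,j]). Assembling:

S = [[5.5, 1.7, 1.2],
 [1.7, 3.5, -0.4],
 [1.2, -0.4, 3.0667]]


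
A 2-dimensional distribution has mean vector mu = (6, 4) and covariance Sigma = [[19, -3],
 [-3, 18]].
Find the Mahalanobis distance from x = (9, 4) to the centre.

Step 1 — centre the observation: (x - mu) = (3, 0).

Step 2 — invert Sigma. det(Sigma) = 19·18 - (-3)² = 333.
  Sigma^{-1} = (1/det) · [[d, -b], [-b, a]] = [[0.0541, 0.009],
 [0.009, 0.0571]].

Step 3 — form the quadratic (x - mu)^T · Sigma^{-1} · (x - mu):
  Sigma^{-1} · (x - mu) = (0.1622, 0.027).
  (x - mu)^T · [Sigma^{-1} · (x - mu)] = (3)·(0.1622) + (0)·(0.027) = 0.4865.

Step 4 — take square root: d = √(0.4865) ≈ 0.6975.

d(x, mu) = √(0.4865) ≈ 0.6975


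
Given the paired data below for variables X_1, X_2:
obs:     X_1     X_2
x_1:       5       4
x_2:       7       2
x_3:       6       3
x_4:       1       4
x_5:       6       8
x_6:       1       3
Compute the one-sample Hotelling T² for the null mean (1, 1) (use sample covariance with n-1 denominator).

Step 1 — sample mean vector:
  mean(X_1) = (5 + 7 + 6 + 1 + 6 + 1) / 6 = 26/6 = 4.3333
  mean(X_2) = (4 + 2 + 3 + 4 + 8 + 3) / 6 = 24/6 = 4
  x̄ = (4.3333, 4),  deviation x̄ - mu_0 = (4.3333, 4) - (1, 1) = (3.3333, 3).

Step 2 — sample covariance matrix, S[i,j] = (1/(n-1)) · Σ_k (x_{k,i} - mean_i) · (x_{k,j} - mean_j), divisor n-1 = 5:
  S[X_1,X_1] = ((0.6667)·(0.6667) + (2.6667)·(2.6667) + (1.6667)·(1.6667) + (-3.3333)·(-3.3333) + (1.6667)·(1.6667) + (-3.3333)·(-3.3333)) / 5 = 35.3333/5 = 7.0667
  S[X_1,X_2] = ((0.6667)·(0) + (2.6667)·(-2) + (1.6667)·(-1) + (-3.3333)·(0) + (1.6667)·(4) + (-3.3333)·(-1)) / 5 = 3/5 = 0.6
  S[X_2,X_2] = ((0)·(0) + (-2)·(-2) + (-1)·(-1) + (0)·(0) + (4)·(4) + (-1)·(-1)) / 5 = 22/5 = 4.4
  S = [[7.0667, 0.6],
 [0.6, 4.4]].

Step 3 — invert S. det(S) = 7.0667·4.4 - (0.6)² = 30.7333.
  S^{-1} = (1/det) · [[d, -b], [-b, a]] = [[0.1432, -0.0195],
 [-0.0195, 0.2299]].

Step 4 — quadratic form (x̄ - mu_0)^T · S^{-1} · (x̄ - mu_0):
  S^{-1} · (x̄ - mu_0) = (0.4187, 0.6247),
  (x̄ - mu_0)^T · [...] = (3.3333)·(0.4187) + (3)·(0.6247) = 3.2697.

Step 5 — scale by n: T² = 6 · 3.2697 = 19.6182.

T² ≈ 19.6182


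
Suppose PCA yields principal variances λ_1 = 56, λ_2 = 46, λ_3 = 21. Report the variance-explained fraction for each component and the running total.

Step 1 — total variance = trace(Sigma) = Σ λ_i = 56 + 46 + 21 = 123.

Step 2 — fraction explained by component i = λ_i / Σ λ:
  PC1: 56/123 = 0.4553
  PC2: 46/123 = 0.374
  PC3: 21/123 = 0.1707

Step 3 — cumulative fraction after k components = (λ_1 + ... + λ_k) / Σ λ:
  k = 1: 56/123 = 0.4553
  k = 2: (56 + 46)/123 = 102/123 = 0.8293
  k = 3: (56 + 46 + 21)/123 = 123/123 = 1

Summary (fraction, with percent):

explained: PC1 0.4553 (45.53%), PC2 0.374 (37.4%), PC3 0.1707 (17.07%);  cumulative: 0.4553, 0.8293, 1


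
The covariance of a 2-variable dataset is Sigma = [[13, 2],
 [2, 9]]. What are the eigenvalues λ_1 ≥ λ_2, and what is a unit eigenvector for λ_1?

Step 1 — characteristic polynomial of 2×2 Sigma:
  det(Sigma - λI) = λ² - trace · λ + det = 0.
  trace = 13 + 9 = 22, det = 13·9 - (2)² = 113.
Step 2 — discriminant:
  Δ = trace² - 4·det = 484 - 452 = 32.
Step 3 — eigenvalues:
  λ = (trace ± √Δ)/2 = (22 ± 5.6569)/2,
  λ_1 = 13.8284,  λ_2 = 8.1716.

Step 4 — unit eigenvector for λ_1: solve (Sigma - λ_1 I)v = 0. First row:
  (13 - 13.8284)·v_x + (2)·v_y = 0, i.e. (-0.8284)·v_x + (2)·v_y = 0,
  so v ∝ (b, λ_1 - a) = (2, 0.8284) = u.
  ||u|| = √((2)² + (0.8284)²) = √(4.6863) ≈ 2.1648,
  v_1 = u/||u|| ≈ (0.9239, 0.3827) (||v_1|| = 1).

λ_1 = 13.8284,  λ_2 = 8.1716;  v_1 ≈ (0.9239, 0.3827)


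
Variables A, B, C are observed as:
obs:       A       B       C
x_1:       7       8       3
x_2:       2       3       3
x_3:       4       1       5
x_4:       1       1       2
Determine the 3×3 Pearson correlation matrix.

Step 1 — column means:
  mean(A) = (7 + 2 + 4 + 1) / 4 = 14/4 = 3.5
  mean(B) = (8 + 3 + 1 + 1) / 4 = 13/4 = 3.25
  mean(C) = (3 + 3 + 5 + 2) / 4 = 13/4 = 3.25

Step 2 — sample variances and covariances s[i,j] = (1/(n-1)) · Σ_k (x_{k,i} - mean_i) · (x_{k,j} - mean_j), with n-1 = 3:
  s[A,A] = ((3.5)·(3.5) + (-1.5)·(-1.5) + (0.5)·(0.5) + (-2.5)·(-2.5)) / 3 = 21/3 = 7
  s[A,B] = ((3.5)·(4.75) + (-1.5)·(-0.25) + (0.5)·(-2.25) + (-2.5)·(-2.25)) / 3 = 21.5/3 = 7.1667
  s[A,C] = ((3.5)·(-0.25) + (-1.5)·(-0.25) + (0.5)·(1.75) + (-2.5)·(-1.25)) / 3 = 3.5/3 = 1.1667
  s[B,B] = ((4.75)·(4.75) + (-0.25)·(-0.25) + (-2.25)·(-2.25) + (-2.25)·(-2.25)) / 3 = 32.75/3 = 10.9167
  s[B,C] = ((4.75)·(-0.25) + (-0.25)·(-0.25) + (-2.25)·(1.75) + (-2.25)·(-1.25)) / 3 = -2.25/3 = -0.75
  s[C,C] = ((-0.25)·(-0.25) + (-0.25)·(-0.25) + (1.75)·(1.75) + (-1.25)·(-1.25)) / 3 = 4.75/3 = 1.5833
  Sample standard deviations s_i = √(s[i,i]):
  s(A) = √(7) = 2.6458
  s(B) = √(10.9167) = 3.304
  s(C) = √(1.5833) = 1.2583

Step 3 — r_{ij} = s_{ij} / (s_i · s_j):
  r[A,A] = 1 (diagonal).
  r[A,B] = 7.1667 / (2.6458 · 3.304) = 7.1667 / 8.7417 = 0.8198
  r[A,C] = 1.1667 / (2.6458 · 1.2583) = 1.1667 / 3.3292 = 0.3504
  r[B,B] = 1 (diagonal).
  r[B,C] = -0.75 / (3.304 · 1.2583) = -0.75 / 4.1575 = -0.1804
  r[C,C] = 1 (diagonal).

R is symmetric with unit diagonal. Assembling:

R = [[1, 0.8198, 0.3504],
 [0.8198, 1, -0.1804],
 [0.3504, -0.1804, 1]]


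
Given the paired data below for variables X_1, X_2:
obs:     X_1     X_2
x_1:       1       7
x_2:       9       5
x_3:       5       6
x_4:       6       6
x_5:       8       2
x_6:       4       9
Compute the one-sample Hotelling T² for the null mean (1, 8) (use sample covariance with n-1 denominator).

Step 1 — sample mean vector:
  mean(X_1) = (1 + 9 + 5 + 6 + 8 + 4) / 6 = 33/6 = 5.5
  mean(X_2) = (7 + 5 + 6 + 6 + 2 + 9) / 6 = 35/6 = 5.8333
  x̄ = (5.5, 5.8333),  deviation x̄ - mu_0 = (5.5, 5.8333) - (1, 8) = (4.5, -2.1667).

Step 2 — sample covariance matrix, S[i,j] = (1/(n-1)) · Σ_k (x_{k,i} - mean_i) · (x_{k,j} - mean_j), divisor n-1 = 5:
  S[X_1,X_1] = ((-4.5)·(-4.5) + (3.5)·(3.5) + (-0.5)·(-0.5) + (0.5)·(0.5) + (2.5)·(2.5) + (-1.5)·(-1.5)) / 5 = 41.5/5 = 8.3
  S[X_1,X_2] = ((-4.5)·(1.1667) + (3.5)·(-0.8333) + (-0.5)·(0.1667) + (0.5)·(0.1667) + (2.5)·(-3.8333) + (-1.5)·(3.1667)) / 5 = -22.5/5 = -4.5
  S[X_2,X_2] = ((1.1667)·(1.1667) + (-0.8333)·(-0.8333) + (0.1667)·(0.1667) + (0.1667)·(0.1667) + (-3.8333)·(-3.8333) + (3.1667)·(3.1667)) / 5 = 26.8333/5 = 5.3667
  S = [[8.3, -4.5],
 [-4.5, 5.3667]].

Step 3 — invert S. det(S) = 8.3·5.3667 - (-4.5)² = 24.2933.
  S^{-1} = (1/det) · [[d, -b], [-b, a]] = [[0.2209, 0.1852],
 [0.1852, 0.3417]].

Step 4 — quadratic form (x̄ - mu_0)^T · S^{-1} · (x̄ - mu_0):
  S^{-1} · (x̄ - mu_0) = (0.5928, 0.0933),
  (x̄ - mu_0)^T · [...] = (4.5)·(0.5928) + (-2.1667)·(0.0933) = 2.4652.

Step 5 — scale by n: T² = 6 · 2.4652 = 14.7914.

T² ≈ 14.7914


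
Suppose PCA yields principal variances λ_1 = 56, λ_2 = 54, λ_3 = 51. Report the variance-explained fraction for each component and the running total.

Step 1 — total variance = trace(Sigma) = Σ λ_i = 56 + 54 + 51 = 161.

Step 2 — fraction explained by component i = λ_i / Σ λ:
  PC1: 56/161 = 0.3478
  PC2: 54/161 = 0.3354
  PC3: 51/161 = 0.3168

Step 3 — cumulative fraction after k components = (λ_1 + ... + λ_k) / Σ λ:
  k = 1: 56/161 = 0.3478
  k = 2: (56 + 54)/161 = 110/161 = 0.6832
  k = 3: (56 + 54 + 51)/161 = 161/161 = 1

Summary (fraction, with percent):

explained: PC1 0.3478 (34.78%), PC2 0.3354 (33.54%), PC3 0.3168 (31.68%);  cumulative: 0.3478, 0.6832, 1


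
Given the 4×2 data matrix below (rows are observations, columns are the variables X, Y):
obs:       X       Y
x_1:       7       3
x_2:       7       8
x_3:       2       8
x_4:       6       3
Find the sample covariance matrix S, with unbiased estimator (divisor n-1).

Step 1 — column means:
  mean(X) = (7 + 7 + 2 + 6) / 4 = 22/4 = 5.5
  mean(Y) = (3 + 8 + 8 + 3) / 4 = 22/4 = 5.5

Step 2 — sample covariance S[i,j] = (1/(n-1)) · Σ_k (x_{k,i} - mean_i) · (x_{k,j} - mean_j), with n-1 = 3.
  S[X,X] = ((1.5)·(1.5) + (1.5)·(1.5) + (-3.5)·(-3.5) + (0.5)·(0.5)) / 3 = 17/3 = 5.6667
  S[X,Y] = ((1.5)·(-2.5) + (1.5)·(2.5) + (-3.5)·(2.5) + (0.5)·(-2.5)) / 3 = -10/3 = -3.3333
  S[Y,Y] = ((-2.5)·(-2.5) + (2.5)·(2.5) + (2.5)·(2.5) + (-2.5)·(-2.5)) / 3 = 25/3 = 8.3333

S is symmetric (S[j,i] = S[i,j]). Assembling:

S = [[5.6667, -3.3333],
 [-3.3333, 8.3333]]


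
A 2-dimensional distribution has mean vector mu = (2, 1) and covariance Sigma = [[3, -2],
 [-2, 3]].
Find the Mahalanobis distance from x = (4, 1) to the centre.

Step 1 — centre the observation: (x - mu) = (2, 0).

Step 2 — invert Sigma. det(Sigma) = 3·3 - (-2)² = 5.
  Sigma^{-1} = (1/det) · [[d, -b], [-b, a]] = [[0.6, 0.4],
 [0.4, 0.6]].

Step 3 — form the quadratic (x - mu)^T · Sigma^{-1} · (x - mu):
  Sigma^{-1} · (x - mu) = (1.2, 0.8).
  (x - mu)^T · [Sigma^{-1} · (x - mu)] = (2)·(1.2) + (0)·(0.8) = 2.4.

Step 4 — take square root: d = √(2.4) ≈ 1.5492.

d(x, mu) = √(2.4) ≈ 1.5492


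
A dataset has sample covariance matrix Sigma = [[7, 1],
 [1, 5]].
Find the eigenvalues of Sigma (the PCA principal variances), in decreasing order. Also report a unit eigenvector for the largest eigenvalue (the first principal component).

Step 1 — characteristic polynomial of 2×2 Sigma:
  det(Sigma - λI) = λ² - trace · λ + det = 0.
  trace = 7 + 5 = 12, det = 7·5 - (1)² = 34.
Step 2 — discriminant:
  Δ = trace² - 4·det = 144 - 136 = 8.
Step 3 — eigenvalues:
  λ = (trace ± √Δ)/2 = (12 ± 2.8284)/2,
  λ_1 = 7.4142,  λ_2 = 4.5858.

Step 4 — unit eigenvector for λ_1: solve (Sigma - λ_1 I)v = 0. First row:
  (7 - 7.4142)·v_x + (1)·v_y = 0, i.e. (-0.4142)·v_x + (1)·v_y = 0,
  so v ∝ (b, λ_1 - a) = (1, 0.4142) = u.
  ||u|| = √((1)² + (0.4142)²) = √(1.1716) ≈ 1.0824,
  v_1 = u/||u|| ≈ (0.9239, 0.3827) (||v_1|| = 1).

λ_1 = 7.4142,  λ_2 = 4.5858;  v_1 ≈ (0.9239, 0.3827)


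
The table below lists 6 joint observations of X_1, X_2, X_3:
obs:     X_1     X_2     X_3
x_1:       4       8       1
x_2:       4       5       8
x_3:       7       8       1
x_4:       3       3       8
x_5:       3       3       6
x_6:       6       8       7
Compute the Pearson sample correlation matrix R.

Step 1 — column means:
  mean(X_1) = (4 + 4 + 7 + 3 + 3 + 6) / 6 = 27/6 = 4.5
  mean(X_2) = (8 + 5 + 8 + 3 + 3 + 8) / 6 = 35/6 = 5.8333
  mean(X_3) = (1 + 8 + 1 + 8 + 6 + 7) / 6 = 31/6 = 5.1667

Step 2 — sample variances and covariances s[i,j] = (1/(n-1)) · Σ_k (x_{k,i} - mean_i) · (x_{k,j} - mean_j), with n-1 = 5:
  s[X_1,X_1] = ((-0.5)·(-0.5) + (-0.5)·(-0.5) + (2.5)·(2.5) + (-1.5)·(-1.5) + (-1.5)·(-1.5) + (1.5)·(1.5)) / 5 = 13.5/5 = 2.7
  s[X_1,X_2] = ((-0.5)·(2.1667) + (-0.5)·(-0.8333) + (2.5)·(2.1667) + (-1.5)·(-2.8333) + (-1.5)·(-2.8333) + (1.5)·(2.1667)) / 5 = 16.5/5 = 3.3
  s[X_1,X_3] = ((-0.5)·(-4.1667) + (-0.5)·(2.8333) + (2.5)·(-4.1667) + (-1.5)·(2.8333) + (-1.5)·(0.8333) + (1.5)·(1.8333)) / 5 = -12.5/5 = -2.5
  s[X_2,X_2] = ((2.1667)·(2.1667) + (-0.8333)·(-0.8333) + (2.1667)·(2.1667) + (-2.8333)·(-2.8333) + (-2.8333)·(-2.8333) + (2.1667)·(2.1667)) / 5 = 30.8333/5 = 6.1667
  s[X_2,X_3] = ((2.1667)·(-4.1667) + (-0.8333)·(2.8333) + (2.1667)·(-4.1667) + (-2.8333)·(2.8333) + (-2.8333)·(0.8333) + (2.1667)·(1.8333)) / 5 = -26.8333/5 = -5.3667
  s[X_3,X_3] = ((-4.1667)·(-4.1667) + (2.8333)·(2.8333) + (-4.1667)·(-4.1667) + (2.8333)·(2.8333) + (0.8333)·(0.8333) + (1.8333)·(1.8333)) / 5 = 54.8333/5 = 10.9667
  Sample standard deviations s_i = √(s[i,i]):
  s(X_1) = √(2.7) = 1.6432
  s(X_2) = √(6.1667) = 2.4833
  s(X_3) = √(10.9667) = 3.3116

Step 3 — r_{ij} = s_{ij} / (s_i · s_j):
  r[X_1,X_1] = 1 (diagonal).
  r[X_1,X_2] = 3.3 / (1.6432 · 2.4833) = 3.3 / 4.0804 = 0.8087
  r[X_1,X_3] = -2.5 / (1.6432 · 3.3116) = -2.5 / 5.4415 = -0.4594
  r[X_2,X_2] = 1 (diagonal).
  r[X_2,X_3] = -5.3667 / (2.4833 · 3.3116) = -5.3667 / 8.2236 = -0.6526
  r[X_3,X_3] = 1 (diagonal).

R is symmetric with unit diagonal. Assembling:

R = [[1, 0.8087, -0.4594],
 [0.8087, 1, -0.6526],
 [-0.4594, -0.6526, 1]]


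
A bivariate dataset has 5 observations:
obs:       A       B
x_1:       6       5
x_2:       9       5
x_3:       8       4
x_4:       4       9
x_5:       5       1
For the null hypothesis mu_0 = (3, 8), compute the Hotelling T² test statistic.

Step 1 — sample mean vector:
  mean(A) = (6 + 9 + 8 + 4 + 5) / 5 = 32/5 = 6.4
  mean(B) = (5 + 5 + 4 + 9 + 1) / 5 = 24/5 = 4.8
  x̄ = (6.4, 4.8),  deviation x̄ - mu_0 = (6.4, 4.8) - (3, 8) = (3.4, -3.2).

Step 2 — sample covariance matrix, S[i,j] = (1/(n-1)) · Σ_k (x_{k,i} - mean_i) · (x_{k,j} - mean_j), divisor n-1 = 4:
  S[A,A] = ((-0.4)·(-0.4) + (2.6)·(2.6) + (1.6)·(1.6) + (-2.4)·(-2.4) + (-1.4)·(-1.4)) / 4 = 17.2/4 = 4.3
  S[A,B] = ((-0.4)·(0.2) + (2.6)·(0.2) + (1.6)·(-0.8) + (-2.4)·(4.2) + (-1.4)·(-3.8)) / 4 = -5.6/4 = -1.4
  S[B,B] = ((0.2)·(0.2) + (0.2)·(0.2) + (-0.8)·(-0.8) + (4.2)·(4.2) + (-3.8)·(-3.8)) / 4 = 32.8/4 = 8.2
  S = [[4.3, -1.4],
 [-1.4, 8.2]].

Step 3 — invert S. det(S) = 4.3·8.2 - (-1.4)² = 33.3.
  S^{-1} = (1/det) · [[d, -b], [-b, a]] = [[0.2462, 0.042],
 [0.042, 0.1291]].

Step 4 — quadratic form (x̄ - mu_0)^T · S^{-1} · (x̄ - mu_0):
  S^{-1} · (x̄ - mu_0) = (0.7027, -0.2703),
  (x̄ - mu_0)^T · [...] = (3.4)·(0.7027) + (-3.2)·(-0.2703) = 3.2541.

Step 5 — scale by n: T² = 5 · 3.2541 = 16.2703.

T² ≈ 16.2703


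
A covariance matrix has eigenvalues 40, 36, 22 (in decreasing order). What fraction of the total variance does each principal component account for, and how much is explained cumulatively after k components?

Step 1 — total variance = trace(Sigma) = Σ λ_i = 40 + 36 + 22 = 98.

Step 2 — fraction explained by component i = λ_i / Σ λ:
  PC1: 40/98 = 0.4082
  PC2: 36/98 = 0.3673
  PC3: 22/98 = 0.2245

Step 3 — cumulative fraction after k components = (λ_1 + ... + λ_k) / Σ λ:
  k = 1: 40/98 = 0.4082
  k = 2: (40 + 36)/98 = 76/98 = 0.7755
  k = 3: (40 + 36 + 22)/98 = 98/98 = 1

Summary (fraction, with percent):

explained: PC1 0.4082 (40.82%), PC2 0.3673 (36.73%), PC3 0.2245 (22.45%);  cumulative: 0.4082, 0.7755, 1


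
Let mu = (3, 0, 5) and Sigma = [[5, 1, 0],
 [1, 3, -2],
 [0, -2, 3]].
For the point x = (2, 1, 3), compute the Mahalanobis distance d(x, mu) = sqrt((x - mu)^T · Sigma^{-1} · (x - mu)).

Step 1 — centre the observation: (x - mu) = (-1, 1, -2).

Step 2 — invert Sigma (cofactor / det for 3×3, or solve directly):
  Sigma^{-1} = [[0.2273, -0.1364, -0.0909],
 [-0.1364, 0.6818, 0.4545],
 [-0.0909, 0.4545, 0.6364]].

Step 3 — form the quadratic (x - mu)^T · Sigma^{-1} · (x - mu):
  Sigma^{-1} · (x - mu) = (-0.1818, -0.0909, -0.7273).
  (x - mu)^T · [Sigma^{-1} · (x - mu)] = (-1)·(-0.1818) + (1)·(-0.0909) + (-2)·(-0.7273) = 1.5455.

Step 4 — take square root: d = √(1.5455) ≈ 1.2432.

d(x, mu) = √(1.5455) ≈ 1.2432


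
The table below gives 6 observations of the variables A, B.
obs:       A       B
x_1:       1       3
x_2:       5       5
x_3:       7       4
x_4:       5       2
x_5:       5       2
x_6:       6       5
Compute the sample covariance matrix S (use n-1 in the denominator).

Step 1 — column means:
  mean(A) = (1 + 5 + 7 + 5 + 5 + 6) / 6 = 29/6 = 4.8333
  mean(B) = (3 + 5 + 4 + 2 + 2 + 5) / 6 = 21/6 = 3.5

Step 2 — sample covariance S[i,j] = (1/(n-1)) · Σ_k (x_{k,i} - mean_i) · (x_{k,j} - mean_j), with n-1 = 5.
  S[A,A] = ((-3.8333)·(-3.8333) + (0.1667)·(0.1667) + (2.1667)·(2.1667) + (0.1667)·(0.1667) + (0.1667)·(0.1667) + (1.1667)·(1.1667)) / 5 = 20.8333/5 = 4.1667
  S[A,B] = ((-3.8333)·(-0.5) + (0.1667)·(1.5) + (2.1667)·(0.5) + (0.1667)·(-1.5) + (0.1667)·(-1.5) + (1.1667)·(1.5)) / 5 = 4.5/5 = 0.9
  S[B,B] = ((-0.5)·(-0.5) + (1.5)·(1.5) + (0.5)·(0.5) + (-1.5)·(-1.5) + (-1.5)·(-1.5) + (1.5)·(1.5)) / 5 = 9.5/5 = 1.9

S is symmetric (S[j,i] = S[i,j]). Assembling:

S = [[4.1667, 0.9],
 [0.9, 1.9]]


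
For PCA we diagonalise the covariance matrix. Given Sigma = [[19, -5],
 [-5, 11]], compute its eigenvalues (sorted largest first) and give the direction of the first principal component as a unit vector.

Step 1 — characteristic polynomial of 2×2 Sigma:
  det(Sigma - λI) = λ² - trace · λ + det = 0.
  trace = 19 + 11 = 30, det = 19·11 - (-5)² = 184.
Step 2 — discriminant:
  Δ = trace² - 4·det = 900 - 736 = 164.
Step 3 — eigenvalues:
  λ = (trace ± √Δ)/2 = (30 ± 12.8062)/2,
  λ_1 = 21.4031,  λ_2 = 8.5969.

Step 4 — unit eigenvector for λ_1: solve (Sigma - λ_1 I)v = 0. First row:
  (19 - 21.4031)·v_x + (-5)·v_y = 0, i.e. (-2.4031)·v_x + (-5)·v_y = 0,
  so v ∝ (b, λ_1 - a) = (-5, 2.4031); multiply by -1 so the first entry is positive: u = (5, -2.4031).
  ||u|| = √((5)² + (-2.4031)²) = √(30.775) ≈ 5.5475,
  v_1 = u/||u|| ≈ (0.9013, -0.4332) (||v_1|| = 1).

λ_1 = 21.4031,  λ_2 = 8.5969;  v_1 ≈ (0.9013, -0.4332)


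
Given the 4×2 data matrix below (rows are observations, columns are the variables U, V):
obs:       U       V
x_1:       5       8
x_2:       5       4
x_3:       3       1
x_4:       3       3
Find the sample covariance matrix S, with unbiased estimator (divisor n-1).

Step 1 — column means:
  mean(U) = (5 + 5 + 3 + 3) / 4 = 16/4 = 4
  mean(V) = (8 + 4 + 1 + 3) / 4 = 16/4 = 4

Step 2 — sample covariance S[i,j] = (1/(n-1)) · Σ_k (x_{k,i} - mean_i) · (x_{k,j} - mean_j), with n-1 = 3.
  S[U,U] = ((1)·(1) + (1)·(1) + (-1)·(-1) + (-1)·(-1)) / 3 = 4/3 = 1.3333
  S[U,V] = ((1)·(4) + (1)·(0) + (-1)·(-3) + (-1)·(-1)) / 3 = 8/3 = 2.6667
  S[V,V] = ((4)·(4) + (0)·(0) + (-3)·(-3) + (-1)·(-1)) / 3 = 26/3 = 8.6667

S is symmetric (S[j,i] = S[i,j]). Assembling:

S = [[1.3333, 2.6667],
 [2.6667, 8.6667]]


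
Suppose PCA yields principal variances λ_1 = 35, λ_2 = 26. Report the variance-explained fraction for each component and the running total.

Step 1 — total variance = trace(Sigma) = Σ λ_i = 35 + 26 = 61.

Step 2 — fraction explained by component i = λ_i / Σ λ:
  PC1: 35/61 = 0.5738
  PC2: 26/61 = 0.4262

Step 3 — cumulative fraction after k components = (λ_1 + ... + λ_k) / Σ λ:
  k = 1: 35/61 = 0.5738
  k = 2: (35 + 26)/61 = 61/61 = 1

Summary (fraction, with percent):

explained: PC1 0.5738 (57.38%), PC2 0.4262 (42.62%);  cumulative: 0.5738, 1


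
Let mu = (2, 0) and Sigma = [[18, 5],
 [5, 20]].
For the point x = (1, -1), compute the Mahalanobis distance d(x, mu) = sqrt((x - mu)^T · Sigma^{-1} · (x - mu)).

Step 1 — centre the observation: (x - mu) = (-1, -1).

Step 2 — invert Sigma. det(Sigma) = 18·20 - (5)² = 335.
  Sigma^{-1} = (1/det) · [[d, -b], [-b, a]] = [[0.0597, -0.0149],
 [-0.0149, 0.0537]].

Step 3 — form the quadratic (x - mu)^T · Sigma^{-1} · (x - mu):
  Sigma^{-1} · (x - mu) = (-0.0448, -0.0388).
  (x - mu)^T · [Sigma^{-1} · (x - mu)] = (-1)·(-0.0448) + (-1)·(-0.0388) = 0.0836.

Step 4 — take square root: d = √(0.0836) ≈ 0.2891.

d(x, mu) = √(0.0836) ≈ 0.2891


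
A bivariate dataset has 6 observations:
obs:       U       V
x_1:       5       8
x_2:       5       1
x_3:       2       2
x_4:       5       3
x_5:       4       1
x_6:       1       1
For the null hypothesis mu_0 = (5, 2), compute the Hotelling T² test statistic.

Step 1 — sample mean vector:
  mean(U) = (5 + 5 + 2 + 5 + 4 + 1) / 6 = 22/6 = 3.6667
  mean(V) = (8 + 1 + 2 + 3 + 1 + 1) / 6 = 16/6 = 2.6667
  x̄ = (3.6667, 2.6667),  deviation x̄ - mu_0 = (3.6667, 2.6667) - (5, 2) = (-1.3333, 0.6667).

Step 2 — sample covariance matrix, S[i,j] = (1/(n-1)) · Σ_k (x_{k,i} - mean_i) · (x_{k,j} - mean_j), divisor n-1 = 5:
  S[U,U] = ((1.3333)·(1.3333) + (1.3333)·(1.3333) + (-1.6667)·(-1.6667) + (1.3333)·(1.3333) + (0.3333)·(0.3333) + (-2.6667)·(-2.6667)) / 5 = 15.3333/5 = 3.0667
  S[U,V] = ((1.3333)·(5.3333) + (1.3333)·(-1.6667) + (-1.6667)·(-0.6667) + (1.3333)·(0.3333) + (0.3333)·(-1.6667) + (-2.6667)·(-1.6667)) / 5 = 10.3333/5 = 2.0667
  S[V,V] = ((5.3333)·(5.3333) + (-1.6667)·(-1.6667) + (-0.6667)·(-0.6667) + (0.3333)·(0.3333) + (-1.6667)·(-1.6667) + (-1.6667)·(-1.6667)) / 5 = 37.3333/5 = 7.4667
  S = [[3.0667, 2.0667],
 [2.0667, 7.4667]].

Step 3 — invert S. det(S) = 3.0667·7.4667 - (2.0667)² = 18.6267.
  S^{-1} = (1/det) · [[d, -b], [-b, a]] = [[0.4009, -0.111],
 [-0.111, 0.1646]].

Step 4 — quadratic form (x̄ - mu_0)^T · S^{-1} · (x̄ - mu_0):
  S^{-1} · (x̄ - mu_0) = (-0.6084, 0.2577),
  (x̄ - mu_0)^T · [...] = (-1.3333)·(-0.6084) + (0.6667)·(0.2577) = 0.9831.

Step 5 — scale by n: T² = 6 · 0.9831 = 5.8984.

T² ≈ 5.8984


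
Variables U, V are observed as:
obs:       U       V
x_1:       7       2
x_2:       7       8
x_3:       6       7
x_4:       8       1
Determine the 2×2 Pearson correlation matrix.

Step 1 — column means:
  mean(U) = (7 + 7 + 6 + 8) / 4 = 28/4 = 7
  mean(V) = (2 + 8 + 7 + 1) / 4 = 18/4 = 4.5

Step 2 — sample variances and covariances s[i,j] = (1/(n-1)) · Σ_k (x_{k,i} - mean_i) · (x_{k,j} - mean_j), with n-1 = 3:
  s[U,U] = ((0)·(0) + (0)·(0) + (-1)·(-1) + (1)·(1)) / 3 = 2/3 = 0.6667
  s[U,V] = ((0)·(-2.5) + (0)·(3.5) + (-1)·(2.5) + (1)·(-3.5)) / 3 = -6/3 = -2
  s[V,V] = ((-2.5)·(-2.5) + (3.5)·(3.5) + (2.5)·(2.5) + (-3.5)·(-3.5)) / 3 = 37/3 = 12.3333
  Sample standard deviations s_i = √(s[i,i]):
  s(U) = √(0.6667) = 0.8165
  s(V) = √(12.3333) = 3.5119

Step 3 — r_{ij} = s_{ij} / (s_i · s_j):
  r[U,U] = 1 (diagonal).
  r[U,V] = -2 / (0.8165 · 3.5119) = -2 / 2.8674 = -0.6975
  r[V,V] = 1 (diagonal).

R is symmetric with unit diagonal. Assembling:

R = [[1, -0.6975],
 [-0.6975, 1]]
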